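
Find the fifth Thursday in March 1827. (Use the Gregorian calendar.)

March 1, 1827 is a Thursday.
The first Thursday is therefore March 1 (same day).
The fifth Thursday is 1 + 4×7 = March 29.

March 29, 1827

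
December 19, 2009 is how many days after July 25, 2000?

3434

Jul 25, 2000 → Jul 25, 2001: 365 days.
Jul 25, 2001 → Jul 25, 2002: 365 days.
Jul 25, 2002 → Jul 25, 2003: 365 days.
Jul 25, 2003 → Jul 25, 2004: 366 days (Feb 29, 2004 is in that span).
Jul 25, 2004 → Jul 25, 2005: 365 days.
Jul 25, 2005 → Jul 25, 2006: 365 days.
Jul 25, 2006 → Jul 25, 2007: 365 days.
Jul 25, 2007 → Jul 25, 2008: 366 days (Feb 29, 2008 is in that span).
Jul 25, 2008 → Jul 25, 2009: 365 days.
Jul 25, 2009 → Aug 25, 2009: 31 days (July has 31).
Aug 25, 2009 → Sep 25, 2009: 31 days (August has 31).
Sep 25, 2009 → Oct 25, 2009: 30 days (September has 30).
Oct 25, 2009 → Nov 25, 2009: 31 days (October has 31).
Nov 25, 2009 → Dec 19, 2009: 24 days.
Total: 3434 days.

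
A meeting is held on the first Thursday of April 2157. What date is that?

April 1, 2157 is a Friday.
The first Thursday is therefore April 7 (6 days later).

April 7, 2157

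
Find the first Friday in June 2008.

June 1, 2008 is a Sunday.
The first Friday is therefore June 6 (5 days later).

June 6, 2008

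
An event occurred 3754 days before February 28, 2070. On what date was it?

November 19, 2059

−365 (one year) → Feb 28, 2069 (3389 left).
−366 (one year; includes Feb 29, 2068) → Feb 28, 2068 (3023 left).
−365 (one year) → Feb 28, 2067 (2658 left).
−365 (one year) → Feb 28, 2066 (2293 left).
−365 (one year) → Feb 28, 2065 (1928 left).
−366 (one year; includes Feb 29, 2064) → Feb 28, 2064 (1562 left).
−365 (one year) → Feb 28, 2063 (1197 left).
−365 (one year) → Feb 28, 2062 (832 left).
−365 (one year) → Feb 28, 2061 (467 left).
−366 (one year; includes Feb 29, 2060) → Feb 28, 2060 (101 left).
−28 → Jan 31, 2060 (end of Jan, 31 days; 73 left).
−31 → Dec 31, 2059 (end of Dec, 31 days; 42 left).
−31 → Nov 30, 2059 (end of Nov, 30 days; 11 left).
−11 → Nov 19, 2059.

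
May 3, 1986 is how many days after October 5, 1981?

1671

Oct 5, 1981 → Oct 5, 1982: 365 days.
Oct 5, 1982 → Oct 5, 1983: 365 days.
Oct 5, 1983 → Oct 5, 1984: 366 days (Feb 29, 1984 is in that span).
Oct 5, 1984 → Oct 5, 1985: 365 days.
Oct 5, 1985 → Nov 5, 1985: 31 days (October has 31).
Nov 5, 1985 → Dec 5, 1985: 30 days (November has 30).
Dec 5, 1985 → Jan 5, 1986: 31 days (December has 31).
Jan 5, 1986 → Feb 5, 1986: 31 days (January has 31).
Feb 5, 1986 → Mar 5, 1986: 28 days (February has 28).
Mar 5, 1986 → Apr 5, 1986: 31 days (March has 31).
Apr 5, 1986 → May 3, 1986: 28 days.
Total: 1671 days.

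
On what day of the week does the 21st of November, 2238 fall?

Wednesday

Doomsday rule: the anchor day for the 2200s is Friday. For year 38: 38÷12 = 3 r 2, and 2÷4 = 0, so 3+2+0 = 5.
Friday + 5 ≡ Wednesday — that's 2238's doomsday.
In November the doomsday date is Nov 7.
Nov 21 is 14 days after Nov 7; 14 mod 7 = 0, so Wednesday + 0 = Wednesday.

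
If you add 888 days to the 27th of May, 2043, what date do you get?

+366 (one year; includes Feb 29, 2044) → May 27, 2044 (522 left).
+365 (one year) → May 27, 2045 (157 left).
May has 31 days: +5 → Jun 1, 2045 (152 left).
Jun has 30 days: +30 → Jul 1, 2045 (122 left).
Jul has 31 days: +31 → Aug 1, 2045 (91 left).
Aug has 31 days: +31 → Sep 1, 2045 (60 left).
Sep has 30 days: +30 → Oct 1, 2045 (30 left).
+30 → Oct 31, 2045.

October 31, 2045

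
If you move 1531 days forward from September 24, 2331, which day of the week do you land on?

Tuesday

Sep 24, 2331 is a Thursday.
1531 mod 7 = 5, so 1531 days after a Thursday is Thursday + 5 = Tuesday.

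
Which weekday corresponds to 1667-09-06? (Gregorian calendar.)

Tuesday

Doomsday rule: the anchor day for the 1600s is Tuesday. For year 67: 67÷12 = 5 r 7, and 7÷4 = 1, so 5+7+1 = 13.
Tuesday + 13 ≡ Monday — that's 1667's doomsday.
In September the doomsday date is Sep 5.
Sep 6 is 1 day after Sep 5; 1 mod 7 = 1, so Monday + 1 = Tuesday.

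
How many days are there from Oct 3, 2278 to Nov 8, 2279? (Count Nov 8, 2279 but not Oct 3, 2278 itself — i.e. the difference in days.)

401

Oct 3, 2278 → Oct 3, 2279: 365 days.
Oct 3, 2279 → Nov 3, 2279: 31 days (October has 31).
Nov 3, 2279 → Nov 8, 2279: 5 days.
Total: 401 days.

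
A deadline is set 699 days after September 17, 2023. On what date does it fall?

+366 (one year; includes Feb 29, 2024) → Sep 17, 2024 (333 left).
Sep has 30 days: +14 → Oct 1, 2024 (319 left).
Oct has 31 days: +31 → Nov 1, 2024 (288 left).
Nov has 30 days: +30 → Dec 1, 2024 (258 left).
Dec has 31 days: +31 → Jan 1, 2025 (227 left).
Jan has 31 days: +31 → Feb 1, 2025 (196 left).
Feb has 28 days: +28 → Mar 1, 2025 (168 left).
Mar has 31 days: +31 → Apr 1, 2025 (137 left).
Apr has 30 days: +30 → May 1, 2025 (107 left).
May has 31 days: +31 → Jun 1, 2025 (76 left).
Jun has 30 days: +30 → Jul 1, 2025 (46 left).
Jul has 31 days: +31 → Aug 1, 2025 (15 left).
+15 → Aug 16, 2025.

August 16, 2025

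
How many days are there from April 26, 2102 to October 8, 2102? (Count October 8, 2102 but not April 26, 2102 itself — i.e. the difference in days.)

Apr 26, 2102 → May 26, 2102: 30 days (April has 30).
May 26, 2102 → Jun 26, 2102: 31 days (May has 31).
Jun 26, 2102 → Jul 26, 2102: 30 days (June has 30).
Jul 26, 2102 → Aug 26, 2102: 31 days (July has 31).
Aug 26, 2102 → Sep 26, 2102: 31 days (August has 31).
Sep 26, 2102 → Oct 8, 2102: 12 days.
Total: 165 days.

165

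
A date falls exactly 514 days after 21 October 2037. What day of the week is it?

Saturday

First find the weekday of Oct 21, 2037. Doomsday rule: the anchor day for the 2000s is Tuesday. For year 37: 37÷12 = 3 r 1, and 1÷4 = 0, so 3+1+0 = 4.
Tuesday + 4 ≡ Saturday — that's 2037's doomsday.
In October the doomsday date is Oct 10.
Oct 21 is 11 days after Oct 10; 11 mod 7 = 4, so Saturday + 4 = Wednesday.
514 mod 7 = 3, so 514 days after a Wednesday is Wednesday + 3 = Saturday.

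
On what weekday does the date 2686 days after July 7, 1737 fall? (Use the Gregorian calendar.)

Jul 7, 1737 is a Sunday.
2686 mod 7 = 5, so 2686 days after a Sunday is Sunday + 5 = Friday.

Friday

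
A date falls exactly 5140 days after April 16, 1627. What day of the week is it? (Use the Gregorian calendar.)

First find the weekday of Apr 16, 1627. Doomsday rule: the anchor day for the 1600s is Tuesday. For year 27: 27÷12 = 2 r 3, and 3÷4 = 0, so 2+3+0 = 5.
Tuesday + 5 ≡ Sunday — that's 1627's doomsday.
In April the doomsday date is Apr 4.
Apr 16 is 12 days after Apr 4; 12 mod 7 = 5, so Sunday + 5 = Friday.
5140 mod 7 = 2, so 5140 days after a Friday is Friday + 2 = Sunday.

Sunday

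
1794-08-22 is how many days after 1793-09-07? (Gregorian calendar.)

Sep 7, 1793 → Oct 7, 1793: 30 days (September has 30).
Oct 7, 1793 → Nov 7, 1793: 31 days (October has 31).
Nov 7, 1793 → Dec 7, 1793: 30 days (November has 30).
Dec 7, 1793 → Jan 7, 1794: 31 days (December has 31).
Jan 7, 1794 → Feb 7, 1794: 31 days (January has 31).
Feb 7, 1794 → Mar 7, 1794: 28 days (February has 28).
Mar 7, 1794 → Apr 7, 1794: 31 days (March has 31).
Apr 7, 1794 → May 7, 1794: 30 days (April has 30).
May 7, 1794 → Jun 7, 1794: 31 days (May has 31).
Jun 7, 1794 → Jul 7, 1794: 30 days (June has 30).
Jul 7, 1794 → Aug 7, 1794: 31 days (July has 31).
Aug 7, 1794 → Aug 22, 1794: 15 days.
Total: 349 days.

349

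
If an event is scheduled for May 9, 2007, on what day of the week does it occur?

Wednesday

Doomsday rule: the anchor day for the 2000s is Tuesday. For year 07: 7÷12 = 0 r 7, and 7÷4 = 1, so 0+7+1 = 8.
Tuesday + 8 ≡ Wednesday — that's 2007's doomsday.
In May the doomsday date is May 9.
May 9 is the doomsday itself: Wednesday.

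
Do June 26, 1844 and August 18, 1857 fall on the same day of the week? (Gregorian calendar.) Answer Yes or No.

From Jun 26, 1844 to Aug 18, 1857 is 4801 days.
4801 mod 7 = 6, so they are different weekdays.
(Jun 26, 1844 is a Wednesday; Aug 18, 1857 is a Tuesday.)

No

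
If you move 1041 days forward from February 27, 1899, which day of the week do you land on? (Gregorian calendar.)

Saturday

First find the weekday of Feb 27, 1899. Doomsday rule: the anchor day for the 1800s is Friday. For year 99: 99÷12 = 8 r 3, and 3÷4 = 0, so 8+3+0 = 11.
Friday + 11 ≡ Tuesday — that's 1899's doomsday.
In February the doomsday date is Feb 28 (1899 is not a leap year).
Feb 27 is 1 day before Feb 28; 1 mod 7 = 1, so Tuesday − 1 = Monday.
1041 mod 7 = 5, so 1041 days after a Monday is Monday + 5 = Saturday.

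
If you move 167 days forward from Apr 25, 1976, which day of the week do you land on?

First find the weekday of Apr 25, 1976. Doomsday rule: the anchor day for the 1900s is Wednesday. For year 76: 76÷12 = 6 r 4, and 4÷4 = 1, so 6+4+1 = 11.
Wednesday + 11 ≡ Sunday — that's 1976's doomsday.
In April the doomsday date is Apr 4.
Apr 25 is 21 days after Apr 4; 21 mod 7 = 0, so Sunday + 0 = Sunday.
167 mod 7 = 6, so 167 days after a Sunday is Sunday + 6 = Saturday.

Saturday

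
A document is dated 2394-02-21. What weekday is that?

Doomsday rule: the anchor day for the 2300s is Wednesday. For year 94: 94÷12 = 7 r 10, and 10÷4 = 2, so 7+10+2 = 19.
Wednesday + 19 ≡ Monday — that's 2394's doomsday.
In February the doomsday date is Feb 28 (2394 is not a leap year).
Feb 21 is 7 days before Feb 28; 7 mod 7 = 0, so Monday − 0 = Monday.

Monday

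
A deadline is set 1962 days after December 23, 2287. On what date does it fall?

May 7, 2293

+366 (one year; includes Feb 29, 2288) → Dec 23, 2288 (1596 left).
+365 (one year) → Dec 23, 2289 (1231 left).
+365 (one year) → Dec 23, 2290 (866 left).
+365 (one year) → Dec 23, 2291 (501 left).
+366 (one year; includes Feb 29, 2292) → Dec 23, 2292 (135 left).
Dec has 31 days: +9 → Jan 1, 2293 (126 left).
Jan has 31 days: +31 → Feb 1, 2293 (95 left).
Feb has 28 days: +28 → Mar 1, 2293 (67 left).
Mar has 31 days: +31 → Apr 1, 2293 (36 left).
Apr has 30 days: +30 → May 1, 2293 (6 left).
+6 → May 7, 2293.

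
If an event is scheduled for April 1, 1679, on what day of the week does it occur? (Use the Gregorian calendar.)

Saturday

Doomsday rule: the anchor day for the 1600s is Tuesday. For year 79: 79÷12 = 6 r 7, and 7÷4 = 1, so 6+7+1 = 14.
Tuesday + 14 ≡ Tuesday — that's 1679's doomsday.
In April the doomsday date is Apr 4.
Apr 1 is 3 days before Apr 4; 3 mod 7 = 3, so Tuesday − 3 = Saturday.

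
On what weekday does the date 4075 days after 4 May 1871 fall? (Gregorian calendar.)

Friday

May 4, 1871 is a Thursday.
4075 mod 7 = 1, so 4075 days after a Thursday is Thursday + 1 = Friday.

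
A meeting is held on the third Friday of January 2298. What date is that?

January 1, 2298 is a Saturday.
The first Friday is therefore January 7 (6 days later).
The third Friday is 7 + 2×7 = January 21.

January 21, 2298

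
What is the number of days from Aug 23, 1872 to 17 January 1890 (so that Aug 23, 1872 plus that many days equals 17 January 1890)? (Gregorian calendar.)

Aug 23, 1872 → Aug 23, 1873: 365 days.
Aug 23, 1873 → Aug 23, 1874: 365 days.
Aug 23, 1874 → Aug 23, 1875: 365 days.
Aug 23, 1875 → Aug 23, 1876: 366 days (Feb 29, 1876 is in that span).
Aug 23, 1876 → Aug 23, 1877: 365 days.
Aug 23, 1877 → Aug 23, 1878: 365 days.
Aug 23, 1878 → Aug 23, 1879: 365 days.
Aug 23, 1879 → Aug 23, 1880: 366 days (Feb 29, 1880 is in that span).
Aug 23, 1880 → Aug 23, 1881: 365 days.
Aug 23, 1881 → Aug 23, 1882: 365 days.
Aug 23, 1882 → Aug 23, 1883: 365 days.
Aug 23, 1883 → Aug 23, 1884: 366 days (Feb 29, 1884 is in that span).
Aug 23, 1884 → Aug 23, 1885: 365 days.
Aug 23, 1885 → Aug 23, 1886: 365 days.
Aug 23, 1886 → Aug 23, 1887: 365 days.
Aug 23, 1887 → Aug 23, 1888: 366 days (Feb 29, 1888 is in that span).
Aug 23, 1888 → Aug 23, 1889: 365 days.
Aug 23, 1889 → Sep 23, 1889: 31 days (August has 31).
Sep 23, 1889 → Oct 23, 1889: 30 days (September has 30).
Oct 23, 1889 → Nov 23, 1889: 31 days (October has 31).
Nov 23, 1889 → Dec 23, 1889: 30 days (November has 30).
Dec 23, 1889 → Jan 17, 1890: 25 days.
Total: 6356 days.

6356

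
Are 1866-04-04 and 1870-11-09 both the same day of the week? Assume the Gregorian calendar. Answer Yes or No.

Yes

From Apr 4, 1866 to Nov 9, 1870 is 1680 days.
1680 mod 7 = 0, so they are the same weekday.
(Apr 4, 1866 is a Wednesday; Nov 9, 1870 is a Wednesday.)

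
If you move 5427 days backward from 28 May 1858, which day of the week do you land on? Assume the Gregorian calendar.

First find the weekday of May 28, 1858. Doomsday rule: the anchor day for the 1800s is Friday. For year 58: 58÷12 = 4 r 10, and 10÷4 = 2, so 4+10+2 = 16.
Friday + 16 ≡ Sunday — that's 1858's doomsday.
In May the doomsday date is May 9.
May 28 is 19 days after May 9; 19 mod 7 = 5, so Sunday + 5 = Friday.
5427 mod 7 = 2, so 5427 days before a Friday is Friday − 2 = Wednesday.

Wednesday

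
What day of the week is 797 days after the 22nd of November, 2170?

Nov 22, 2170 is a Thursday.
797 mod 7 = 6, so 797 days after a Thursday is Thursday + 6 = Wednesday.

Wednesday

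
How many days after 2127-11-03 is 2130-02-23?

Nov 3, 2127 → Nov 3, 2128: 366 days (Feb 29, 2128 is in that span).
Nov 3, 2128 → Nov 3, 2129: 365 days.
Nov 3, 2129 → Dec 3, 2129: 30 days (November has 30).
Dec 3, 2129 → Jan 3, 2130: 31 days (December has 31).
Jan 3, 2130 → Feb 3, 2130: 31 days (January has 31).
Feb 3, 2130 → Feb 23, 2130: 20 days.
Total: 843 days.

843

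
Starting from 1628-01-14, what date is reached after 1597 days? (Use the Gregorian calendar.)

May 29, 1632

+366 (one year; includes Feb 29, 1628) → Jan 14, 1629 (1231 left).
+365 (one year) → Jan 14, 1630 (866 left).
+365 (one year) → Jan 14, 1631 (501 left).
+365 (one year) → Jan 14, 1632 (136 left).
Jan has 31 days: +18 → Feb 1, 1632 (118 left).
Feb has 29 days: +29 → Mar 1, 1632 (89 left).
Mar has 31 days: +31 → Apr 1, 1632 (58 left).
Apr has 30 days: +30 → May 1, 1632 (28 left).
+28 → May 29, 1632.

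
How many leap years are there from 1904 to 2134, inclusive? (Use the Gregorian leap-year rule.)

57

Multiples of 4 in [1904,2134]: 58.
Of those, multiples of 100: 2 (not leap unless ÷400).
Multiples of 400: 1.
Leap years = 58 − 2 + 1 = 57.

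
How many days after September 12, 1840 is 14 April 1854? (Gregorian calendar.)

Sep 12, 1840 → Sep 12, 1841: 365 days.
Sep 12, 1841 → Sep 12, 1842: 365 days.
Sep 12, 1842 → Sep 12, 1843: 365 days.
Sep 12, 1843 → Sep 12, 1844: 366 days (Feb 29, 1844 is in that span).
Sep 12, 1844 → Sep 12, 1845: 365 days.
Sep 12, 1845 → Sep 12, 1846: 365 days.
Sep 12, 1846 → Sep 12, 1847: 365 days.
Sep 12, 1847 → Sep 12, 1848: 366 days (Feb 29, 1848 is in that span).
Sep 12, 1848 → Sep 12, 1849: 365 days.
Sep 12, 1849 → Sep 12, 1850: 365 days.
Sep 12, 1850 → Sep 12, 1851: 365 days.
Sep 12, 1851 → Sep 12, 1852: 366 days (Feb 29, 1852 is in that span).
Sep 12, 1852 → Sep 12, 1853: 365 days.
Sep 12, 1853 → Oct 12, 1853: 30 days (September has 30).
Oct 12, 1853 → Nov 12, 1853: 31 days (October has 31).
Nov 12, 1853 → Dec 12, 1853: 30 days (November has 30).
Dec 12, 1853 → Jan 12, 1854: 31 days (December has 31).
Jan 12, 1854 → Feb 12, 1854: 31 days (January has 31).
Feb 12, 1854 → Mar 12, 1854: 28 days (February has 28).
Mar 12, 1854 → Apr 12, 1854: 31 days (March has 31).
Apr 12, 1854 → Apr 14, 1854: 2 days.
Total: 4962 days.

4962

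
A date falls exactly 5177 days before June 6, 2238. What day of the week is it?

First find the weekday of Jun 6, 2238. Doomsday rule: the anchor day for the 2200s is Friday. For year 38: 38÷12 = 3 r 2, and 2÷4 = 0, so 3+2+0 = 5.
Friday + 5 ≡ Wednesday — that's 2238's doomsday.
In June the doomsday date is Jun 6.
Jun 6 is the doomsday itself: Wednesday.
5177 mod 7 = 4, so 5177 days before a Wednesday is Wednesday − 4 = Saturday.

Saturday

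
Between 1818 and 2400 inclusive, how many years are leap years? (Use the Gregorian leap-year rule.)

Multiples of 4 in [1818,2400]: 146.
Of those, multiples of 100: 6 (not leap unless ÷400).
Multiples of 400: 2.
Leap years = 146 − 6 + 2 = 142.

142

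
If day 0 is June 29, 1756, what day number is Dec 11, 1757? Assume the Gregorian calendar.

Jun 29, 1756 → Jun 29, 1757: 365 days.
Jun 29, 1757 → Jul 29, 1757: 30 days (June has 30).
Jul 29, 1757 → Aug 29, 1757: 31 days (July has 31).
Aug 29, 1757 → Sep 29, 1757: 31 days (August has 31).
Sep 29, 1757 → Oct 29, 1757: 30 days (September has 30).
Oct 29, 1757 → Nov 29, 1757: 31 days (October has 31).
Nov 29, 1757 → Dec 11, 1757: 12 days.
Total: 530 days.

530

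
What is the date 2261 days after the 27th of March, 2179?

+366 (one year; includes Feb 29, 2180) → Mar 27, 2180 (1895 left).
+365 (one year) → Mar 27, 2181 (1530 left).
+365 (one year) → Mar 27, 2182 (1165 left).
+365 (one year) → Mar 27, 2183 (800 left).
+366 (one year; includes Feb 29, 2184) → Mar 27, 2184 (434 left).
+365 (one year) → Mar 27, 2185 (69 left).
Mar has 31 days: +5 → Apr 1, 2185 (64 left).
Apr has 30 days: +30 → May 1, 2185 (34 left).
May has 31 days: +31 → Jun 1, 2185 (3 left).
+3 → Jun 4, 2185.

June 4, 2185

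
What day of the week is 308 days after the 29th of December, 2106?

Wednesday

First find the weekday of Dec 29, 2106. Doomsday rule: the anchor day for the 2100s is Sunday. For year 06: 6÷12 = 0 r 6, and 6÷4 = 1, so 0+6+1 = 7.
Sunday + 7 ≡ Sunday — that's 2106's doomsday.
In December the doomsday date is Dec 12.
Dec 29 is 17 days after Dec 12; 17 mod 7 = 3, so Sunday + 3 = Wednesday.
308 mod 7 = 0, so 308 days after a Wednesday is Wednesday + 0 = Wednesday.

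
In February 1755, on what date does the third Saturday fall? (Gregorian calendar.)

February 15, 1755

February 1, 1755 is a Saturday.
The first Saturday is therefore February 1 (same day).
The third Saturday is 1 + 2×7 = February 15.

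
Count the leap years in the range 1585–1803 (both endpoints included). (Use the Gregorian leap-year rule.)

52

Multiples of 4 in [1585,1803]: 54.
Of those, multiples of 100: 3 (not leap unless ÷400).
Multiples of 400: 1.
Leap years = 54 − 3 + 1 = 52.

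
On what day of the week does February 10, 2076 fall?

Doomsday rule: the anchor day for the 2000s is Tuesday. For year 76: 76÷12 = 6 r 4, and 4÷4 = 1, so 6+4+1 = 11.
Tuesday + 11 ≡ Saturday — that's 2076's doomsday.
In February the doomsday date is Feb 29 (2076 is a leap year (divisible by 4)).
Feb 10 is 19 days before Feb 29; 19 mod 7 = 5, so Saturday − 5 = Monday.

Monday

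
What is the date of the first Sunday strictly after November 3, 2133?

Nov 3, 2133 is a Tuesday.
From Tuesday to the next Sunday is 5 days.
Nov 3, 2133 + 5 = Nov 8, 2133.

November 8, 2133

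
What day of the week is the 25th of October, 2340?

Friday

Doomsday rule: the anchor day for the 2300s is Wednesday. For year 40: 40÷12 = 3 r 4, and 4÷4 = 1, so 3+4+1 = 8.
Wednesday + 8 ≡ Thursday — that's 2340's doomsday.
In October the doomsday date is Oct 10.
Oct 25 is 15 days after Oct 10; 15 mod 7 = 1, so Thursday + 1 = Friday.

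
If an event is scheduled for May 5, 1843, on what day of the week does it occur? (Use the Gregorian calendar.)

Friday

Doomsday rule: the anchor day for the 1800s is Friday. For year 43: 43÷12 = 3 r 7, and 7÷4 = 1, so 3+7+1 = 11.
Friday + 11 ≡ Tuesday — that's 1843's doomsday.
In May the doomsday date is May 9.
May 5 is 4 days before May 9; 4 mod 7 = 4, so Tuesday − 4 = Friday.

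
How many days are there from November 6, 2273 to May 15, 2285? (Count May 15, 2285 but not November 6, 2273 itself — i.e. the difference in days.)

Nov 6, 2273 → Nov 6, 2274: 365 days.
Nov 6, 2274 → Nov 6, 2275: 365 days.
Nov 6, 2275 → Nov 6, 2276: 366 days (Feb 29, 2276 is in that span).
Nov 6, 2276 → Nov 6, 2277: 365 days.
Nov 6, 2277 → Nov 6, 2278: 365 days.
Nov 6, 2278 → Nov 6, 2279: 365 days.
Nov 6, 2279 → Nov 6, 2280: 366 days (Feb 29, 2280 is in that span).
Nov 6, 2280 → Nov 6, 2281: 365 days.
Nov 6, 2281 → Nov 6, 2282: 365 days.
Nov 6, 2282 → Nov 6, 2283: 365 days.
Nov 6, 2283 → Nov 6, 2284: 366 days (Feb 29, 2284 is in that span).
Nov 6, 2284 → Dec 6, 2284: 30 days (November has 30).
Dec 6, 2284 → Jan 6, 2285: 31 days (December has 31).
Jan 6, 2285 → Feb 6, 2285: 31 days (January has 31).
Feb 6, 2285 → Mar 6, 2285: 28 days (February has 28).
Mar 6, 2285 → Apr 6, 2285: 31 days (March has 31).
Apr 6, 2285 → May 6, 2285: 30 days (April has 30).
May 6, 2285 → May 15, 2285: 9 days.
Total: 4208 days.

4208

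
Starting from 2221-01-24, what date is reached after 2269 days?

April 12, 2227

+365 (one year) → Jan 24, 2222 (1904 left).
+365 (one year) → Jan 24, 2223 (1539 left).
+365 (one year) → Jan 24, 2224 (1174 left).
+366 (one year; includes Feb 29, 2224) → Jan 24, 2225 (808 left).
+365 (one year) → Jan 24, 2226 (443 left).
+365 (one year) → Jan 24, 2227 (78 left).
Jan has 31 days: +8 → Feb 1, 2227 (70 left).
Feb has 28 days: +28 → Mar 1, 2227 (42 left).
Mar has 31 days: +31 → Apr 1, 2227 (11 left).
+11 → Apr 12, 2227.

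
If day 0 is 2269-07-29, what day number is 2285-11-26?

5964

Jul 29, 2269 → Jul 29, 2270: 365 days.
Jul 29, 2270 → Jul 29, 2271: 365 days.
Jul 29, 2271 → Jul 29, 2272: 366 days (Feb 29, 2272 is in that span).
Jul 29, 2272 → Jul 29, 2273: 365 days.
Jul 29, 2273 → Jul 29, 2274: 365 days.
Jul 29, 2274 → Jul 29, 2275: 365 days.
Jul 29, 2275 → Jul 29, 2276: 366 days (Feb 29, 2276 is in that span).
Jul 29, 2276 → Jul 29, 2277: 365 days.
Jul 29, 2277 → Jul 29, 2278: 365 days.
Jul 29, 2278 → Jul 29, 2279: 365 days.
Jul 29, 2279 → Jul 29, 2280: 366 days (Feb 29, 2280 is in that span).
Jul 29, 2280 → Jul 29, 2281: 365 days.
Jul 29, 2281 → Jul 29, 2282: 365 days.
Jul 29, 2282 → Jul 29, 2283: 365 days.
Jul 29, 2283 → Jul 29, 2284: 366 days (Feb 29, 2284 is in that span).
Jul 29, 2284 → Jul 29, 2285: 365 days.
Jul 29, 2285 → Aug 29, 2285: 31 days (July has 31).
Aug 29, 2285 → Sep 29, 2285: 31 days (August has 31).
Sep 29, 2285 → Oct 29, 2285: 30 days (September has 30).
Oct 29, 2285 → Nov 26, 2285: 28 days.
Total: 5964 days.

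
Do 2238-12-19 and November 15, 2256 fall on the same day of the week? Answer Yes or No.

From Dec 19, 2238 to Nov 15, 2256 is 6541 days.
6541 mod 7 = 3, so they are different weekdays.
(Dec 19, 2238 is a Wednesday; Nov 15, 2256 is a Saturday.)

No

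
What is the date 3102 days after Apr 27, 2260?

+365 (one year) → Apr 27, 2261 (2737 left).
+365 (one year) → Apr 27, 2262 (2372 left).
+365 (one year) → Apr 27, 2263 (2007 left).
+366 (one year; includes Feb 29, 2264) → Apr 27, 2264 (1641 left).
+365 (one year) → Apr 27, 2265 (1276 left).
+365 (one year) → Apr 27, 2266 (911 left).
+365 (one year) → Apr 27, 2267 (546 left).
+366 (one year; includes Feb 29, 2268) → Apr 27, 2268 (180 left).
Apr has 30 days: +4 → May 1, 2268 (176 left).
May has 31 days: +31 → Jun 1, 2268 (145 left).
Jun has 30 days: +30 → Jul 1, 2268 (115 left).
Jul has 31 days: +31 → Aug 1, 2268 (84 left).
Aug has 31 days: +31 → Sep 1, 2268 (53 left).
Sep has 30 days: +30 → Oct 1, 2268 (23 left).
+23 → Oct 24, 2268.

October 24, 2268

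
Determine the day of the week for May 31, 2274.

Sunday

Doomsday rule: the anchor day for the 2200s is Friday. For year 74: 74÷12 = 6 r 2, and 2÷4 = 0, so 6+2+0 = 8.
Friday + 8 ≡ Saturday — that's 2274's doomsday.
In May the doomsday date is May 9.
May 31 is 22 days after May 9; 22 mod 7 = 1, so Saturday + 1 = Sunday.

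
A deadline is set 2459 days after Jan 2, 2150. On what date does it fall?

+365 (one year) → Jan 2, 2151 (2094 left).
+365 (one year) → Jan 2, 2152 (1729 left).
+366 (one year; includes Feb 29, 2152) → Jan 2, 2153 (1363 left).
+365 (one year) → Jan 2, 2154 (998 left).
+365 (one year) → Jan 2, 2155 (633 left).
+365 (one year) → Jan 2, 2156 (268 left).
Jan has 31 days: +30 → Feb 1, 2156 (238 left).
Feb has 29 days: +29 → Mar 1, 2156 (209 left).
Mar has 31 days: +31 → Apr 1, 2156 (178 left).
Apr has 30 days: +30 → May 1, 2156 (148 left).
May has 31 days: +31 → Jun 1, 2156 (117 left).
Jun has 30 days: +30 → Jul 1, 2156 (87 left).
Jul has 31 days: +31 → Aug 1, 2156 (56 left).
Aug has 31 days: +31 → Sep 1, 2156 (25 left).
+25 → Sep 26, 2156.

September 26, 2156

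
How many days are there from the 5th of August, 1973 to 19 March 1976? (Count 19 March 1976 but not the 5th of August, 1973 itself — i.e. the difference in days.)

Aug 5, 1973 → Aug 5, 1974: 365 days.
Aug 5, 1974 → Aug 5, 1975: 365 days.
Aug 5, 1975 → Sep 5, 1975: 31 days (August has 31).
Sep 5, 1975 → Oct 5, 1975: 30 days (September has 30).
Oct 5, 1975 → Nov 5, 1975: 31 days (October has 31).
Nov 5, 1975 → Dec 5, 1975: 30 days (November has 30).
Dec 5, 1975 → Jan 5, 1976: 31 days (December has 31).
Jan 5, 1976 → Feb 5, 1976: 31 days (January has 31).
Feb 5, 1976 → Mar 5, 1976: 29 days (February has 29).
Mar 5, 1976 → Mar 19, 1976: 14 days.
Total: 957 days.

957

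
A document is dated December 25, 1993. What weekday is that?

Saturday

January 1, 1993 is a Friday.
Jan 1, 1993 → Feb 1, 1993: 31 days (January has 31).
Feb 1, 1993 → Mar 1, 1993: 28 days (February has 28).
Mar 1, 1993 → Apr 1, 1993: 31 days (March has 31).
Apr 1, 1993 → May 1, 1993: 30 days (April has 30).
May 1, 1993 → Jun 1, 1993: 31 days (May has 31).
Jun 1, 1993 → Jul 1, 1993: 30 days (June has 30).
Jul 1, 1993 → Aug 1, 1993: 31 days (July has 31).
Aug 1, 1993 → Sep 1, 1993: 31 days (August has 31).
Sep 1, 1993 → Oct 1, 1993: 30 days (September has 30).
Oct 1, 1993 → Nov 1, 1993: 31 days (October has 31).
Nov 1, 1993 → Dec 1, 1993: 30 days (November has 30).
Dec 1, 1993 → Dec 25, 1993: 24 days.
Total: 358 days.
358 mod 7 = 1, so Friday + 1 = Saturday.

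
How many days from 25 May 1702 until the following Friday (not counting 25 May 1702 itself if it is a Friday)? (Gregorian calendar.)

May 25, 1702 is a Thursday.
From Thursday to the next Friday is 1 day.

1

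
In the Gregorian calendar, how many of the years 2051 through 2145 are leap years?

Multiples of 4 in [2051,2145]: 24.
Of those, multiples of 100: 1 (not leap unless ÷400).
Multiples of 400: 0.
Leap years = 24 − 1 + 0 = 23.

23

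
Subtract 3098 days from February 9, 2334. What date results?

−365 (one year) → Feb 9, 2333 (2733 left).
−366 (one year; includes Feb 29, 2332) → Feb 9, 2332 (2367 left).
−365 (one year) → Feb 9, 2331 (2002 left).
−365 (one year) → Feb 9, 2330 (1637 left).
−365 (one year) → Feb 9, 2329 (1272 left).
−366 (one year; includes Feb 29, 2328) → Feb 9, 2328 (906 left).
−365 (one year) → Feb 9, 2327 (541 left).
−365 (one year) → Feb 9, 2326 (176 left).
−9 → Jan 31, 2326 (end of Jan, 31 days; 167 left).
−31 → Dec 31, 2325 (end of Dec, 31 days; 136 left).
−31 → Nov 30, 2325 (end of Nov, 30 days; 105 left).
−30 → Oct 31, 2325 (end of Oct, 31 days; 75 left).
−31 → Sep 30, 2325 (end of Sep, 30 days; 44 left).
−30 → Aug 31, 2325 (end of Aug, 31 days; 14 left).
−14 → Aug 17, 2325.

August 17, 2325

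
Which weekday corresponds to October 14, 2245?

Doomsday rule: the anchor day for the 2200s is Friday. For year 45: 45÷12 = 3 r 9, and 9÷4 = 2, so 3+9+2 = 14.
Friday + 14 ≡ Friday — that's 2245's doomsday.
In October the doomsday date is Oct 10.
Oct 14 is 4 days after Oct 10; 4 mod 7 = 4, so Friday + 4 = Tuesday.

Tuesday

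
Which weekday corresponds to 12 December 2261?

Doomsday rule: the anchor day for the 2200s is Friday. For year 61: 61÷12 = 5 r 1, and 1÷4 = 0, so 5+1+0 = 6.
Friday + 6 ≡ Thursday — that's 2261's doomsday.
In December the doomsday date is Dec 12.
Dec 12 is the doomsday itself: Thursday.

Thursday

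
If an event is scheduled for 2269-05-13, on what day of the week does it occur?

Doomsday rule: the anchor day for the 2200s is Friday. For year 69: 69÷12 = 5 r 9, and 9÷4 = 2, so 5+9+2 = 16.
Friday + 16 ≡ Sunday — that's 2269's doomsday.
In May the doomsday date is May 9.
May 13 is 4 days after May 9; 4 mod 7 = 4, so Sunday + 4 = Thursday.

Thursday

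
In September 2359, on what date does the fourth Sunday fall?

September 1, 2359 is a Tuesday.
The first Sunday is therefore September 6 (5 days later).
The fourth Sunday is 6 + 3×7 = September 27.

September 27, 2359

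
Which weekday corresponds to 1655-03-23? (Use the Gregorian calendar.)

Tuesday

Doomsday rule: the anchor day for the 1600s is Tuesday. For year 55: 55÷12 = 4 r 7, and 7÷4 = 1, so 4+7+1 = 12.
Tuesday + 12 ≡ Sunday — that's 1655's doomsday.
In March the doomsday date is Mar 14.
Mar 23 is 9 days after Mar 14; 9 mod 7 = 2, so Sunday + 2 = Tuesday.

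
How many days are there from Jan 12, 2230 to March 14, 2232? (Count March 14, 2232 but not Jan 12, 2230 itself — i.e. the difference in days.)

Jan 12, 2230 → Jan 12, 2231: 365 days.
Jan 12, 2231 → Jan 12, 2232: 365 days.
Jan 12, 2232 → Feb 12, 2232: 31 days (January has 31).
Feb 12, 2232 → Mar 12, 2232: 29 days (February has 29).
Mar 12, 2232 → Mar 14, 2232: 2 days.
Total: 792 days.

792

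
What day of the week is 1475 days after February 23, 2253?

Feb 23, 2253 is a Wednesday.
1475 mod 7 = 5, so 1475 days after a Wednesday is Wednesday + 5 = Monday.

Monday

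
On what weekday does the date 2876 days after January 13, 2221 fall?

Friday

Jan 13, 2221 is a Saturday.
2876 mod 7 = 6, so 2876 days after a Saturday is Saturday + 6 = Friday.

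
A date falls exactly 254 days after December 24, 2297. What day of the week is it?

First find the weekday of Dec 24, 2297. Doomsday rule: the anchor day for the 2200s is Friday. For year 97: 97÷12 = 8 r 1, and 1÷4 = 0, so 8+1+0 = 9.
Friday + 9 ≡ Sunday — that's 2297's doomsday.
In December the doomsday date is Dec 12.
Dec 24 is 12 days after Dec 12; 12 mod 7 = 5, so Sunday + 5 = Friday.
254 mod 7 = 2, so 254 days after a Friday is Friday + 2 = Sunday.

Sunday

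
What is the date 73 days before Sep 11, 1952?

−11 → Aug 31, 1952 (end of Aug, 31 days; 62 left).
−31 → Jul 31, 1952 (end of Jul, 31 days; 31 left).
−31 → Jun 30, 1952 (end of Jun, 30 days; 0 left).

June 30, 1952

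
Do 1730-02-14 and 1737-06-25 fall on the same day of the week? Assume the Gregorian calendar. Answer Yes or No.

Yes

From Feb 14, 1730 to Jun 25, 1737 is 2688 days.
2688 mod 7 = 0, so they are the same weekday.
(Feb 14, 1730 is a Tuesday; Jun 25, 1737 is a Tuesday.)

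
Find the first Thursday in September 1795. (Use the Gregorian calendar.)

September 1, 1795 is a Tuesday.
The first Thursday is therefore September 3 (2 days later).

September 3, 1795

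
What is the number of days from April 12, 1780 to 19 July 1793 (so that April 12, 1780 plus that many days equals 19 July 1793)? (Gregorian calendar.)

Apr 12, 1780 → Apr 12, 1781: 365 days.
Apr 12, 1781 → Apr 12, 1782: 365 days.
Apr 12, 1782 → Apr 12, 1783: 365 days.
Apr 12, 1783 → Apr 12, 1784: 366 days (Feb 29, 1784 is in that span).
Apr 12, 1784 → Apr 12, 1785: 365 days.
Apr 12, 1785 → Apr 12, 1786: 365 days.
Apr 12, 1786 → Apr 12, 1787: 365 days.
Apr 12, 1787 → Apr 12, 1788: 366 days (Feb 29, 1788 is in that span).
Apr 12, 1788 → Apr 12, 1789: 365 days.
Apr 12, 1789 → Apr 12, 1790: 365 days.
Apr 12, 1790 → Apr 12, 1791: 365 days.
Apr 12, 1791 → Apr 12, 1792: 366 days (Feb 29, 1792 is in that span).
Apr 12, 1792 → Apr 12, 1793: 365 days.
Apr 12, 1793 → May 12, 1793: 30 days (April has 30).
May 12, 1793 → Jun 12, 1793: 31 days (May has 31).
Jun 12, 1793 → Jul 12, 1793: 30 days (June has 30).
Jul 12, 1793 → Jul 19, 1793: 7 days.
Total: 4846 days.

4846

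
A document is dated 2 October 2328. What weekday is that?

Doomsday rule: the anchor day for the 2300s is Wednesday. For year 28: 28÷12 = 2 r 4, and 4÷4 = 1, so 2+4+1 = 7.
Wednesday + 7 ≡ Wednesday — that's 2328's doomsday.
In October the doomsday date is Oct 10.
Oct 2 is 8 days before Oct 10; 8 mod 7 = 1, so Wednesday − 1 = Tuesday.

Tuesday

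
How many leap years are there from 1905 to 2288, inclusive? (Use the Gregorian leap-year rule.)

94

Multiples of 4 in [1905,2288]: 96.
Of those, multiples of 100: 3 (not leap unless ÷400).
Multiples of 400: 1.
Leap years = 96 − 3 + 1 = 94.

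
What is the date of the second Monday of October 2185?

October 1, 2185 is a Saturday.
The first Monday is therefore October 3 (2 days later).
The second Monday is 3 + 1×7 = October 10.

October 10, 2185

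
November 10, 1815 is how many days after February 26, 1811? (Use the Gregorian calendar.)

1718

Feb 26, 1811 → Feb 26, 1812: 365 days.
Feb 26, 1812 → Feb 26, 1813: 366 days (Feb 29, 1812 is in that span).
Feb 26, 1813 → Feb 26, 1814: 365 days.
Feb 26, 1814 → Feb 26, 1815: 365 days.
Feb 26, 1815 → Mar 26, 1815: 28 days (February has 28).
Mar 26, 1815 → Apr 26, 1815: 31 days (March has 31).
Apr 26, 1815 → May 26, 1815: 30 days (April has 30).
May 26, 1815 → Jun 26, 1815: 31 days (May has 31).
Jun 26, 1815 → Jul 26, 1815: 30 days (June has 30).
Jul 26, 1815 → Aug 26, 1815: 31 days (July has 31).
Aug 26, 1815 → Sep 26, 1815: 31 days (August has 31).
Sep 26, 1815 → Oct 26, 1815: 30 days (September has 30).
Oct 26, 1815 → Nov 10, 1815: 15 days.
Total: 1718 days.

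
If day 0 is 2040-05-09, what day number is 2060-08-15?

7403

May 9, 2040 → May 9, 2041: 365 days.
May 9, 2041 → May 9, 2042: 365 days.
May 9, 2042 → May 9, 2043: 365 days.
May 9, 2043 → May 9, 2044: 366 days (Feb 29, 2044 is in that span).
May 9, 2044 → May 9, 2045: 365 days.
May 9, 2045 → May 9, 2046: 365 days.
May 9, 2046 → May 9, 2047: 365 days.
May 9, 2047 → May 9, 2048: 366 days (Feb 29, 2048 is in that span).
May 9, 2048 → May 9, 2049: 365 days.
May 9, 2049 → May 9, 2050: 365 days.
May 9, 2050 → May 9, 2051: 365 days.
May 9, 2051 → May 9, 2052: 366 days (Feb 29, 2052 is in that span).
May 9, 2052 → May 9, 2053: 365 days.
May 9, 2053 → May 9, 2054: 365 days.
May 9, 2054 → May 9, 2055: 365 days.
May 9, 2055 → May 9, 2056: 366 days (Feb 29, 2056 is in that span).
May 9, 2056 → May 9, 2057: 365 days.
May 9, 2057 → May 9, 2058: 365 days.
May 9, 2058 → May 9, 2059: 365 days.
May 9, 2059 → May 9, 2060: 366 days (Feb 29, 2060 is in that span).
May 9, 2060 → Jun 9, 2060: 31 days (May has 31).
Jun 9, 2060 → Jul 9, 2060: 30 days (June has 30).
Jul 9, 2060 → Aug 9, 2060: 31 days (July has 31).
Aug 9, 2060 → Aug 15, 2060: 6 days.
Total: 7403 days.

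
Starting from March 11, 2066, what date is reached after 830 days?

+365 (one year) → Mar 11, 2067 (465 left).
+366 (one year; includes Feb 29, 2068) → Mar 11, 2068 (99 left).
Mar has 31 days: +21 → Apr 1, 2068 (78 left).
Apr has 30 days: +30 → May 1, 2068 (48 left).
May has 31 days: +31 → Jun 1, 2068 (17 left).
+17 → Jun 18, 2068.

June 18, 2068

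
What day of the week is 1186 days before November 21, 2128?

Thursday

Nov 21, 2128 is a Sunday.
1186 mod 7 = 3, so 1186 days before a Sunday is Sunday − 3 = Thursday.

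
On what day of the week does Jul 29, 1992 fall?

Doomsday rule: the anchor day for the 1900s is Wednesday. For year 92: 92÷12 = 7 r 8, and 8÷4 = 2, so 7+8+2 = 17.
Wednesday + 17 ≡ Saturday — that's 1992's doomsday.
In July the doomsday date is Jul 11.
Jul 29 is 18 days after Jul 11; 18 mod 7 = 4, so Saturday + 4 = Wednesday.

Wednesday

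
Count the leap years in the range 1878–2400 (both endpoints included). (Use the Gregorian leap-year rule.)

Multiples of 4 in [1878,2400]: 131.
Of those, multiples of 100: 6 (not leap unless ÷400).
Multiples of 400: 2.
Leap years = 131 − 6 + 2 = 127.

127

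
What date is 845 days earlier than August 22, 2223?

April 29, 2221

−365 (one year) → Aug 22, 2222 (480 left).
−365 (one year) → Aug 22, 2221 (115 left).
−22 → Jul 31, 2221 (end of Jul, 31 days; 93 left).
−31 → Jun 30, 2221 (end of Jun, 30 days; 62 left).
−30 → May 31, 2221 (end of May, 31 days; 32 left).
−31 → Apr 30, 2221 (end of Apr, 30 days; 1 left).
−1 → Apr 29, 2221.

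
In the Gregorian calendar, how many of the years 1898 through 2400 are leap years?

Multiples of 4 in [1898,2400]: 126.
Of those, multiples of 100: 6 (not leap unless ÷400).
Multiples of 400: 2.
Leap years = 126 − 6 + 2 = 122.

122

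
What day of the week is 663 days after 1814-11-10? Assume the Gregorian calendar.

Tuesday

Nov 10, 1814 is a Thursday.
663 mod 7 = 5, so 663 days after a Thursday is Thursday + 5 = Tuesday.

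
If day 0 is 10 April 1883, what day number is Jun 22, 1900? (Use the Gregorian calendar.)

6282

Apr 10, 1883 → Apr 10, 1884: 366 days (Feb 29, 1884 is in that span).
Apr 10, 1884 → Apr 10, 1885: 365 days.
Apr 10, 1885 → Apr 10, 1886: 365 days.
Apr 10, 1886 → Apr 10, 1887: 365 days.
Apr 10, 1887 → Apr 10, 1888: 366 days (Feb 29, 1888 is in that span).
Apr 10, 1888 → Apr 10, 1889: 365 days.
Apr 10, 1889 → Apr 10, 1890: 365 days.
Apr 10, 1890 → Apr 10, 1891: 365 days.
Apr 10, 1891 → Apr 10, 1892: 366 days (Feb 29, 1892 is in that span).
Apr 10, 1892 → Apr 10, 1893: 365 days.
Apr 10, 1893 → Apr 10, 1894: 365 days.
Apr 10, 1894 → Apr 10, 1895: 365 days.
Apr 10, 1895 → Apr 10, 1896: 366 days (Feb 29, 1896 is in that span).
Apr 10, 1896 → Apr 10, 1897: 365 days.
Apr 10, 1897 → Apr 10, 1898: 365 days.
Apr 10, 1898 → Apr 10, 1899: 365 days.
Apr 10, 1899 → Apr 10, 1900: 365 days.
Apr 10, 1900 → May 10, 1900: 30 days (April has 30).
May 10, 1900 → Jun 10, 1900: 31 days (May has 31).
Jun 10, 1900 → Jun 22, 1900: 12 days.
Total: 6282 days.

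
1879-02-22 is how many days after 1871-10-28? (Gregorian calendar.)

Oct 28, 1871 → Oct 28, 1872: 366 days (Feb 29, 1872 is in that span).
Oct 28, 1872 → Oct 28, 1873: 365 days.
Oct 28, 1873 → Oct 28, 1874: 365 days.
Oct 28, 1874 → Oct 28, 1875: 365 days.
Oct 28, 1875 → Oct 28, 1876: 366 days (Feb 29, 1876 is in that span).
Oct 28, 1876 → Oct 28, 1877: 365 days.
Oct 28, 1877 → Oct 28, 1878: 365 days.
Oct 28, 1878 → Nov 28, 1878: 31 days (October has 31).
Nov 28, 1878 → Dec 28, 1878: 30 days (November has 30).
Dec 28, 1878 → Jan 28, 1879: 31 days (December has 31).
Jan 28, 1879 → Feb 22, 1879: 25 days.
Total: 2674 days.

2674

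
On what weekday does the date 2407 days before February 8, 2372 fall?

Feb 8, 2372 is a Tuesday.
2407 mod 7 = 6, so 2407 days before a Tuesday is Tuesday − 6 = Wednesday.

Wednesday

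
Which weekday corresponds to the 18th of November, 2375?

Doomsday rule: the anchor day for the 2300s is Wednesday. For year 75: 75÷12 = 6 r 3, and 3÷4 = 0, so 6+3+0 = 9.
Wednesday + 9 ≡ Friday — that's 2375's doomsday.
In November the doomsday date is Nov 7.
Nov 18 is 11 days after Nov 7; 11 mod 7 = 4, so Friday + 4 = Tuesday.

Tuesday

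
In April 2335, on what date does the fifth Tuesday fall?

April 30, 2335

April 1, 2335 is a Monday.
The first Tuesday is therefore April 2 (1 days later).
The fifth Tuesday is 2 + 4×7 = April 30.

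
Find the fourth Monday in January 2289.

January 1, 2289 is a Tuesday.
The first Monday is therefore January 7 (6 days later).
The fourth Monday is 7 + 3×7 = January 28.

January 28, 2289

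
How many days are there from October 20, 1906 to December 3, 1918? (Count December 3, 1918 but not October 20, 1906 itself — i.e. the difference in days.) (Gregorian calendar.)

Oct 20, 1906 → Oct 20, 1907: 365 days.
Oct 20, 1907 → Oct 20, 1908: 366 days (Feb 29, 1908 is in that span).
Oct 20, 1908 → Oct 20, 1909: 365 days.
Oct 20, 1909 → Oct 20, 1910: 365 days.
Oct 20, 1910 → Oct 20, 1911: 365 days.
Oct 20, 1911 → Oct 20, 1912: 366 days (Feb 29, 1912 is in that span).
Oct 20, 1912 → Oct 20, 1913: 365 days.
Oct 20, 1913 → Oct 20, 1914: 365 days.
Oct 20, 1914 → Oct 20, 1915: 365 days.
Oct 20, 1915 → Oct 20, 1916: 366 days (Feb 29, 1916 is in that span).
Oct 20, 1916 → Oct 20, 1917: 365 days.
Oct 20, 1917 → Oct 20, 1918: 365 days.
Oct 20, 1918 → Nov 20, 1918: 31 days (October has 31).
Nov 20, 1918 → Dec 3, 1918: 13 days.
Total: 4427 days.

4427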